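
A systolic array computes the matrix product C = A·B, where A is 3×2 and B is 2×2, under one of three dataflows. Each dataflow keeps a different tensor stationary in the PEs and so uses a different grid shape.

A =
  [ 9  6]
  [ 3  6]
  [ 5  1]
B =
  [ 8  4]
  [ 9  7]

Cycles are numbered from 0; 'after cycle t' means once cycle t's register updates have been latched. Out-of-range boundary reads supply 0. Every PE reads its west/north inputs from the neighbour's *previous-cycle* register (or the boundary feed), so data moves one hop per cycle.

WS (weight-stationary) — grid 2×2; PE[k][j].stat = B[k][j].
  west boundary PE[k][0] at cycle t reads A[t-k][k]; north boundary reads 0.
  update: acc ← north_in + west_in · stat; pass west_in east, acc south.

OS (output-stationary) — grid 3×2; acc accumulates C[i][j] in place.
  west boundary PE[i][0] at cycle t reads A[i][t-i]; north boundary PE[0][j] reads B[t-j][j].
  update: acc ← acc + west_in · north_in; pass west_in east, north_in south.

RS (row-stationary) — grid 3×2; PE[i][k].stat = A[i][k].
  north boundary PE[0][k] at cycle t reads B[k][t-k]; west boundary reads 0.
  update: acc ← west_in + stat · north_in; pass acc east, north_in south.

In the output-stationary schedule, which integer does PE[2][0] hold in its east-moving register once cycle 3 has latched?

register = 1

OS (3×2). Following PE[2][0] plus its west/north inputs:
  t=0 PE[1][0]: acc=0 h=0 v=0
  t=0 PE[2][0]: acc=0 h=0 v=0
  t=1 PE[1][0]: acc=24 h=3 v=8
  t=1 PE[2][0]: acc=0 h=0 v=0
  t=2 PE[1][0]: acc=78 h=6 v=9
  t=2 PE[2][0]: acc=40 h=5 v=8
  t=3 PE[1][0]: acc=78 h=0 v=0
  t=3 PE[2][0]: acc=49 h=1 v=9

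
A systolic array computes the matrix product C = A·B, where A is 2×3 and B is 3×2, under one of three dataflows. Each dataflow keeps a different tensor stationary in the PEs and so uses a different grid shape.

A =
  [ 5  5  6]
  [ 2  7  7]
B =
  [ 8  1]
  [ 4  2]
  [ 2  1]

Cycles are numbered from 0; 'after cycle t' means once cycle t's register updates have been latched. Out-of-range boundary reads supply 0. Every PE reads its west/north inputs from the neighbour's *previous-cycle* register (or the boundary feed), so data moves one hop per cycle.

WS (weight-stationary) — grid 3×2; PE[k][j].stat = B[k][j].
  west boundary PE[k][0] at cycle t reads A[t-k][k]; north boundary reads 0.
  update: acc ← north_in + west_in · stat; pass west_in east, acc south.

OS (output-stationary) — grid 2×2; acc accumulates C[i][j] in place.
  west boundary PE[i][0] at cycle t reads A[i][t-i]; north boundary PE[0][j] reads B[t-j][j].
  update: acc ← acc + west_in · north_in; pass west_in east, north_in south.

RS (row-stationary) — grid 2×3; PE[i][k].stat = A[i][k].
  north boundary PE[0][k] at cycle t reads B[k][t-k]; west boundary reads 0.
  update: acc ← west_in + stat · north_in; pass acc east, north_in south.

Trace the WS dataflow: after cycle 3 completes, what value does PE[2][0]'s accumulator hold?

PE[2][0].acc = 58

WS on a 3×2 grid — tracing PE[2][0] and its feeders:
  c0 r1c0: 0 / 0 / 0
  c0 r2c0: 0 / 0 / 0
  c1 r1c0: 60 / 5 / 60
  c1 r2c0: 0 / 0 / 0
  c2 r1c0: 44 / 7 / 44
  c2 r2c0: 72 / 6 / 72
  c3 r1c0: 0 / 0 / 0
  c3 r2c0: 58 / 7 / 58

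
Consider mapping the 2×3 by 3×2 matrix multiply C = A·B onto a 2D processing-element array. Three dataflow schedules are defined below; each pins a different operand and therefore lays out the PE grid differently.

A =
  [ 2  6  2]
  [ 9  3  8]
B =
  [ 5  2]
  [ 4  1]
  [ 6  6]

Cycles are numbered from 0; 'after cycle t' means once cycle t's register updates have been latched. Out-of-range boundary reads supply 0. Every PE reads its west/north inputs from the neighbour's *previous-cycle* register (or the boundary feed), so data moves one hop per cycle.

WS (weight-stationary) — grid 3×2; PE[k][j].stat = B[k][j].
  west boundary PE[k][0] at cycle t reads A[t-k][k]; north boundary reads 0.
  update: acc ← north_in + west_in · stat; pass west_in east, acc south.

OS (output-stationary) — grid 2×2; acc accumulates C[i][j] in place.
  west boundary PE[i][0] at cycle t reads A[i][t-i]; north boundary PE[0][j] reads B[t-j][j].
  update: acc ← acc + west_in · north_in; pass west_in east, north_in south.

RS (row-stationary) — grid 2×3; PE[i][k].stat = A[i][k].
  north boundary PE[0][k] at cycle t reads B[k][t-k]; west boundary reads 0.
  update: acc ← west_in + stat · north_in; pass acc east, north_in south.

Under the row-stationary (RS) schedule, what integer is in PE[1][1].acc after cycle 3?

PE[1][1].acc = 21

Tracing RS — 2×3 array, target PE[1][1]:
  after 0 — PE[0][1] acc=0, pass-E 0, pass-S 0
  after 0 — PE[1][0] acc=0, pass-E 0, pass-S 0
  after 0 — PE[1][1] acc=0, pass-E 0, pass-S 0
  after 1 — PE[0][1] acc=34, pass-E 34, pass-S 4
  after 1 — PE[1][0] acc=45, pass-E 45, pass-S 5
  after 1 — PE[1][1] acc=0, pass-E 0, pass-S 0
  after 2 — PE[0][1] acc=10, pass-E 10, pass-S 1
  after 2 — PE[1][0] acc=18, pass-E 18, pass-S 2
  after 2 — PE[1][1] acc=57, pass-E 57, pass-S 4
  after 3 — PE[0][1] acc=0, pass-E 0, pass-S 0
  after 3 — PE[1][0] acc=0, pass-E 0, pass-S 0
  after 3 — PE[1][1] acc=21, pass-E 21, pass-S 1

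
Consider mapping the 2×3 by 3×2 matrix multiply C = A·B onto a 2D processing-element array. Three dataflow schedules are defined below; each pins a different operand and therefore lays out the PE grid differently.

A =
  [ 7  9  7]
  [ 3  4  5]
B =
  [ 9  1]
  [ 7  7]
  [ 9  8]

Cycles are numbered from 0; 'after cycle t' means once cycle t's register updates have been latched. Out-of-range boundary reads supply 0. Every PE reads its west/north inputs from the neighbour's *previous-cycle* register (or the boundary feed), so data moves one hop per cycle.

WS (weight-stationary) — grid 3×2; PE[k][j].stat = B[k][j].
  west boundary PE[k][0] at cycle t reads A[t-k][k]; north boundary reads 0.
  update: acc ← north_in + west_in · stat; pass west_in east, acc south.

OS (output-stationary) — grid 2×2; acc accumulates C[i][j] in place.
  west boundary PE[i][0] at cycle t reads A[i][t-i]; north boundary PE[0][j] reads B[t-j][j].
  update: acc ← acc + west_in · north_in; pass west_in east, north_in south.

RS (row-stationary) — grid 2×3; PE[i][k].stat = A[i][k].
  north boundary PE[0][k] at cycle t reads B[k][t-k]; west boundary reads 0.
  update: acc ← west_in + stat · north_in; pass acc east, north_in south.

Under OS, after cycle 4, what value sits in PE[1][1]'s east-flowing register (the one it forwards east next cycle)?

Tracing OS — 2×2 array, target PE[1][1]:
  [0] (0,1) acc=0 (h:0 v:0)
  [0] (1,0) acc=0 (h:0 v:0)
  [0] (1,1) acc=0 (h:0 v:0)
  [1] (0,1) acc=7 (h:7 v:1)
  [1] (1,0) acc=27 (h:3 v:9)
  [1] (1,1) acc=0 (h:0 v:0)
  [2] (0,1) acc=70 (h:9 v:7)
  [2] (1,0) acc=55 (h:4 v:7)
  [2] (1,1) acc=3 (h:3 v:1)
  [3] (0,1) acc=126 (h:7 v:8)
  [3] (1,0) acc=100 (h:5 v:9)
  [3] (1,1) acc=31 (h:4 v:7)
  [4] (0,1) acc=126 (h:0 v:0)
  [4] (1,0) acc=100 (h:0 v:0)
  [4] (1,1) acc=71 (h:5 v:8)

register = 5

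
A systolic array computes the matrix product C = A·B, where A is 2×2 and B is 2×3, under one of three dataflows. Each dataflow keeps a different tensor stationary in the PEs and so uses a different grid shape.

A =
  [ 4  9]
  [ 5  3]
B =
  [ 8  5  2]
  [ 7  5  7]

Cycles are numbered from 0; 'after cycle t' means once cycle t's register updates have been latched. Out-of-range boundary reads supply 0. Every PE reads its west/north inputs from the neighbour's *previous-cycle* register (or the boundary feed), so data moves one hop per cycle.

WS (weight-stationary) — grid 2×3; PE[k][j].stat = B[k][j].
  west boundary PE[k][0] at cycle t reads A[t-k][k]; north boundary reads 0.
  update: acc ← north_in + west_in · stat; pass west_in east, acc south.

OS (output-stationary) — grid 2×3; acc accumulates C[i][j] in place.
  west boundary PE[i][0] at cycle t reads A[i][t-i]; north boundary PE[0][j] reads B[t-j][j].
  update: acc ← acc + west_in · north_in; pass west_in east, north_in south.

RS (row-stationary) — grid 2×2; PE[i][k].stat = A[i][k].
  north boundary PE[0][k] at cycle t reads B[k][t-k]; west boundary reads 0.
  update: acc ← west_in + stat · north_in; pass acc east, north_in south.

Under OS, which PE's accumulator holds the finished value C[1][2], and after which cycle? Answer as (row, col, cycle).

(row, col, cycle) = (1, 2, 4)

OS: C[1][2] accumulates in PE[1][2]:
  step 0 · PE1,2: acc=0; fwd→0 fwd↓0
  step 1 · PE1,2: acc=0; fwd→0 fwd↓0
  step 2 · PE1,2: acc=0; fwd→0 fwd↓0
  step 3 · PE1,2: acc=10; fwd→5 fwd↓2
  step 4 · PE1,2: acc=31; fwd→3 fwd↓7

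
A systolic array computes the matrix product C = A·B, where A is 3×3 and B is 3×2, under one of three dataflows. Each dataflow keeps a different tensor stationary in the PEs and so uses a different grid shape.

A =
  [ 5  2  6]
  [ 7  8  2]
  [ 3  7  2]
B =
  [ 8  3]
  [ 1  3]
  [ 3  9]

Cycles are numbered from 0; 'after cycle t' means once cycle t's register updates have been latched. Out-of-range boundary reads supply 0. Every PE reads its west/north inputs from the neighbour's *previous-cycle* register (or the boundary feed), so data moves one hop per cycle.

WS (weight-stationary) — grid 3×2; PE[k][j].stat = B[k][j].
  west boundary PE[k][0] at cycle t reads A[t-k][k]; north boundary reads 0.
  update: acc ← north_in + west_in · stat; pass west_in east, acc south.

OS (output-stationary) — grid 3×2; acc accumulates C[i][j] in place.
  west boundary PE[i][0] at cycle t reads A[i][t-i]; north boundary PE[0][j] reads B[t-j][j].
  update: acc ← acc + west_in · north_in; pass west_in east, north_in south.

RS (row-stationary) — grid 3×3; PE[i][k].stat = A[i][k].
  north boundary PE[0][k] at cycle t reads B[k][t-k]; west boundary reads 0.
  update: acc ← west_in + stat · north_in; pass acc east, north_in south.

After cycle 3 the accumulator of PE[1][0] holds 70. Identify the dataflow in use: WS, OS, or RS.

dataflow = OS

WS (3×2 grid), PE[1][0]:
  step 0 · PE1,0: acc=0; fwd→0 fwd↓0
  step 1 · PE1,0: acc=42; fwd→2 fwd↓42
  step 2 · PE1,0: acc=64; fwd→8 fwd↓64
  step 3 · PE1,0: acc=31; fwd→7 fwd↓31
OS (3×2 grid), PE[1][0]:
  step 0 · PE1,0: acc=0; fwd→0 fwd↓0
  step 1 · PE1,0: acc=56; fwd→7 fwd↓8
  step 2 · PE1,0: acc=64; fwd→8 fwd↓1
  step 3 · PE1,0: acc=70; fwd→2 fwd↓3
RS (3×3 grid), PE[1][0]:
  step 0 · PE1,0: acc=0; fwd→0 fwd↓0
  step 1 · PE1,0: acc=56; fwd→56 fwd↓8
  step 2 · PE1,0: acc=21; fwd→21 fwd↓3
  step 3 · PE1,0: acc=0; fwd→0 fwd↓0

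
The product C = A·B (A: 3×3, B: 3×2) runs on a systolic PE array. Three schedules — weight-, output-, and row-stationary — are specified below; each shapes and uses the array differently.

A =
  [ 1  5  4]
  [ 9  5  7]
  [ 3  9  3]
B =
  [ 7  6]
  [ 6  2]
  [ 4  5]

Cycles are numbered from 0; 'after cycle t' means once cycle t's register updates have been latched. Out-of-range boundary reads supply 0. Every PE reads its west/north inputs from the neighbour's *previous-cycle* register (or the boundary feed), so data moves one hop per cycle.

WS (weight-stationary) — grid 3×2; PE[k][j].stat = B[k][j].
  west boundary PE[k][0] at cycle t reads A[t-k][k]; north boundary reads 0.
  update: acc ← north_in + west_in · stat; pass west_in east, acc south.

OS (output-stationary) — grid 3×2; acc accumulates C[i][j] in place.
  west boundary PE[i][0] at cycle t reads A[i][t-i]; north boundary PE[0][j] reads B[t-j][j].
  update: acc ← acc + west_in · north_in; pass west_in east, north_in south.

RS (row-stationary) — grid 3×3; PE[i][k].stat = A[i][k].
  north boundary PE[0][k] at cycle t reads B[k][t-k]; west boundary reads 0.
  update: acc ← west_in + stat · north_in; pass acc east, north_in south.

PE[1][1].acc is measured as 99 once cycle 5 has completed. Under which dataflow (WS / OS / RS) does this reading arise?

Under WS (3×2), PE[1][1]:
  t=0 PE[1][1]: acc=0 h=0 v=0
  t=1 PE[1][1]: acc=0 h=0 v=0
  t=2 PE[1][1]: acc=16 h=5 v=16
  t=3 PE[1][1]: acc=64 h=5 v=64
  t=4 PE[1][1]: acc=36 h=9 v=36
  t=5 PE[1][1]: acc=0 h=0 v=0
Under OS (3×2), PE[1][1]:
  t=0 PE[1][1]: acc=0 h=0 v=0
  t=1 PE[1][1]: acc=0 h=0 v=0
  t=2 PE[1][1]: acc=54 h=9 v=6
  t=3 PE[1][1]: acc=64 h=5 v=2
  t=4 PE[1][1]: acc=99 h=7 v=5
  t=5 PE[1][1]: acc=99 h=0 v=0
Under RS (3×3), PE[1][1]:
  t=0 PE[1][1]: acc=0 h=0 v=0
  t=1 PE[1][1]: acc=0 h=0 v=0
  t=2 PE[1][1]: acc=93 h=93 v=6
  t=3 PE[1][1]: acc=64 h=64 v=2
  t=4 PE[1][1]: acc=0 h=0 v=0
  t=5 PE[1][1]: acc=0 h=0 v=0

dataflow = OS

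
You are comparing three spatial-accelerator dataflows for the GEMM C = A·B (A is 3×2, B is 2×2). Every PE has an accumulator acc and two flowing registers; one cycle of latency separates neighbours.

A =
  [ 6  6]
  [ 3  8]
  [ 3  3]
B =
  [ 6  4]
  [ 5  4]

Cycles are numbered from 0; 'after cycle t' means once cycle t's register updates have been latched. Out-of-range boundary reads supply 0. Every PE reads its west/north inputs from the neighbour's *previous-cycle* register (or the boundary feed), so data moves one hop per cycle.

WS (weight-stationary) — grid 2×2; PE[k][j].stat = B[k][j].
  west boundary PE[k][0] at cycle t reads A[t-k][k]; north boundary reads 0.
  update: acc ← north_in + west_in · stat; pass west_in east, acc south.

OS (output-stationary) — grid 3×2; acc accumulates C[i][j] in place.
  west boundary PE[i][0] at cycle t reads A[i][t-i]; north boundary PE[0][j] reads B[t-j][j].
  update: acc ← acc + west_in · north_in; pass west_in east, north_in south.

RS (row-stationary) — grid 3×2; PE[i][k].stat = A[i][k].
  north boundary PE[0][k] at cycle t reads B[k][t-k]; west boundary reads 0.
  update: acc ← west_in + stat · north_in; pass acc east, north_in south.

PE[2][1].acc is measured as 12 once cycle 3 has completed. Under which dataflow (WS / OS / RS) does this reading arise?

dataflow = OS

— WS: 2×2 array has no PE[2][1].
OS [3×2] PE[2][1] across cycles:
  [0] (2,1) acc=0 (h:0 v:0)
  [1] (2,1) acc=0 (h:0 v:0)
  [2] (2,1) acc=0 (h:0 v:0)
  [3] (2,1) acc=12 (h:3 v:4)
RS [3×2] PE[2][1] across cycles:
  [0] (2,1) acc=0 (h:0 v:0)
  [1] (2,1) acc=0 (h:0 v:0)
  [2] (2,1) acc=0 (h:0 v:0)
  [3] (2,1) acc=33 (h:33 v:5)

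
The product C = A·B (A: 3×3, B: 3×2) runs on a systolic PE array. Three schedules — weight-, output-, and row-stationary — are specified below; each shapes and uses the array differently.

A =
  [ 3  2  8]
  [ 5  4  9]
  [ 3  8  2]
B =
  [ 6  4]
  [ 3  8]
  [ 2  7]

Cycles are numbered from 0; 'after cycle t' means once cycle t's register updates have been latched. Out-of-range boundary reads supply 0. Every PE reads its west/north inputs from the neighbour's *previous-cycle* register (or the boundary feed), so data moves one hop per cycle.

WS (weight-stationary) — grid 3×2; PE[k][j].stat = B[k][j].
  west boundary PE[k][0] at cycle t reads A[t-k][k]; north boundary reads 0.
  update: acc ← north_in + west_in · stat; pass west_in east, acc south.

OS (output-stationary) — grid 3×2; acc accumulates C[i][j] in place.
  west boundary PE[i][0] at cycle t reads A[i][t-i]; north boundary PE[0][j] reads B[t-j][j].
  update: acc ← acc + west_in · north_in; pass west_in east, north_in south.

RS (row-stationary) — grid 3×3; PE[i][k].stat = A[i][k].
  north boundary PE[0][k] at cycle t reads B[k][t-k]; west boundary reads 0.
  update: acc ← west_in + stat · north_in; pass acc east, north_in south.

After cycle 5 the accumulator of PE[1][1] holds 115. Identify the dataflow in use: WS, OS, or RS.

dataflow = OS

WS [3×2] PE[1][1] across cycles:
  0: (1,1).acc=0  regs=<0,0>
  1: (1,1).acc=0  regs=<0,0>
  2: (1,1).acc=28  regs=<2,28>
  3: (1,1).acc=52  regs=<4,52>
  4: (1,1).acc=76  regs=<8,76>
  5: (1,1).acc=0  regs=<0,0>
OS [3×2] PE[1][1] across cycles:
  0: (1,1).acc=0  regs=<0,0>
  1: (1,1).acc=0  regs=<0,0>
  2: (1,1).acc=20  regs=<5,4>
  3: (1,1).acc=52  regs=<4,8>
  4: (1,1).acc=115  regs=<9,7>
  5: (1,1).acc=115  regs=<0,0>
RS [3×3] PE[1][1] across cycles:
  0: (1,1).acc=0  regs=<0,0>
  1: (1,1).acc=0  regs=<0,0>
  2: (1,1).acc=42  regs=<42,3>
  3: (1,1).acc=52  regs=<52,8>
  4: (1,1).acc=0  regs=<0,0>
  5: (1,1).acc=0  regs=<0,0>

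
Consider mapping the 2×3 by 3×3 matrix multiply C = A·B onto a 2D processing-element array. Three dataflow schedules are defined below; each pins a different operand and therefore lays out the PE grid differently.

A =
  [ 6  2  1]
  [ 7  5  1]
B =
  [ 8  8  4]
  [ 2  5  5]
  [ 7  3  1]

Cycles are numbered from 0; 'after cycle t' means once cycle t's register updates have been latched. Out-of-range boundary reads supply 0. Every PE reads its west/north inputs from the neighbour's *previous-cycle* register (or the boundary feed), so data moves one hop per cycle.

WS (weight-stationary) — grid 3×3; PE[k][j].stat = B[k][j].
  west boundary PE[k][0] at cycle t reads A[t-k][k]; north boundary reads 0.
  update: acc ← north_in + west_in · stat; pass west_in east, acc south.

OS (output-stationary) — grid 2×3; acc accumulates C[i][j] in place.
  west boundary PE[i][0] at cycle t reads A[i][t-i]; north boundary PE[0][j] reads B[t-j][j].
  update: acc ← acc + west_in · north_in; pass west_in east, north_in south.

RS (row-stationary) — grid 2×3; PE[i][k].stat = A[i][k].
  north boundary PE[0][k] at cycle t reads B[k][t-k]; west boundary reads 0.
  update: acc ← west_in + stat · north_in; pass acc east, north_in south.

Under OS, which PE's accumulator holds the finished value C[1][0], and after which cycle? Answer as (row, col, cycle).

(row, col, cycle) = (1, 0, 3)

OS — PE[1][0] is where C[1][0] collects:
  step 0 · PE1,0: acc=0; fwd→0 fwd↓0
  step 1 · PE1,0: acc=56; fwd→7 fwd↓8
  step 2 · PE1,0: acc=66; fwd→5 fwd↓2
  step 3 · PE1,0: acc=73; fwd→1 fwd↓7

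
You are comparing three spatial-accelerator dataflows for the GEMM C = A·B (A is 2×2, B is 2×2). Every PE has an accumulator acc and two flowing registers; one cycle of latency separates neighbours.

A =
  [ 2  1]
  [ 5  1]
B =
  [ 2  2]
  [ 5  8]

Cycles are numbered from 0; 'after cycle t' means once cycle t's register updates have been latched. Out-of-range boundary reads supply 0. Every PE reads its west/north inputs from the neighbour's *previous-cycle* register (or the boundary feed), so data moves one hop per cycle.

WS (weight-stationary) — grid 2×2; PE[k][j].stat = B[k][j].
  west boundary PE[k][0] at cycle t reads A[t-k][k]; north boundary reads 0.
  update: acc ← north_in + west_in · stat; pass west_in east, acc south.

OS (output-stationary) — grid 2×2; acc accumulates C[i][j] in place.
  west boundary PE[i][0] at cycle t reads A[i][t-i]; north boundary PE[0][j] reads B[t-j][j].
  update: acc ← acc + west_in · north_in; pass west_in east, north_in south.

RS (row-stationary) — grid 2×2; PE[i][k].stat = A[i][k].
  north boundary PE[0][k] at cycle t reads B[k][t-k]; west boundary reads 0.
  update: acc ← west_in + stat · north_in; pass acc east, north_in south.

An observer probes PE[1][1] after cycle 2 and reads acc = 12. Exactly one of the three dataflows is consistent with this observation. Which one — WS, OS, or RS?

dataflow = WS

— WS: 2×2; PE[1][1] trace:
  [0] (1,1) acc=0 (h:0 v:0)
  [1] (1,1) acc=0 (h:0 v:0)
  [2] (1,1) acc=12 (h:1 v:12)
— OS: 2×2; PE[1][1] trace:
  [0] (1,1) acc=0 (h:0 v:0)
  [1] (1,1) acc=0 (h:0 v:0)
  [2] (1,1) acc=10 (h:5 v:2)
— RS: 2×2; PE[1][1] trace:
  [0] (1,1) acc=0 (h:0 v:0)
  [1] (1,1) acc=0 (h:0 v:0)
  [2] (1,1) acc=15 (h:15 v:5)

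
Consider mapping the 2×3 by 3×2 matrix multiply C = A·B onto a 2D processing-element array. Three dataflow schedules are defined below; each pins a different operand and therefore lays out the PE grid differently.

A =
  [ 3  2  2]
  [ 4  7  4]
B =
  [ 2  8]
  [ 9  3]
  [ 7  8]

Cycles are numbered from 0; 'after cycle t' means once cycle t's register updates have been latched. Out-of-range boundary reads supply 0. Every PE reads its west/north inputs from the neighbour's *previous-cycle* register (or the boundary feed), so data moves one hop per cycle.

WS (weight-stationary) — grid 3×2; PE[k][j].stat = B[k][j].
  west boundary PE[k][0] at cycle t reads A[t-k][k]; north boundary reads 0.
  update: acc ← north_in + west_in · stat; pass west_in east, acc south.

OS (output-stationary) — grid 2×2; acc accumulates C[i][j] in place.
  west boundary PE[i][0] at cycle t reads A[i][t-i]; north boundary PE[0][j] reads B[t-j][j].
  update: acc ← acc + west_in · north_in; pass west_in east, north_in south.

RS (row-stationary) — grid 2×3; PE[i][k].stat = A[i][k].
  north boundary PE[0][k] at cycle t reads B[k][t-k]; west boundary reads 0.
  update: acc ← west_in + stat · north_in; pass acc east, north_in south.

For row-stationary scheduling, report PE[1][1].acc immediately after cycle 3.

RS on a 2×3 grid — tracing PE[1][1] and its feeders:
  t=0 PE[0][1]: acc=0 h=0 v=0
  t=0 PE[1][0]: acc=0 h=0 v=0
  t=0 PE[1][1]: acc=0 h=0 v=0
  t=1 PE[0][1]: acc=24 h=24 v=9
  t=1 PE[1][0]: acc=8 h=8 v=2
  t=1 PE[1][1]: acc=0 h=0 v=0
  t=2 PE[0][1]: acc=30 h=30 v=3
  t=2 PE[1][0]: acc=32 h=32 v=8
  t=2 PE[1][1]: acc=71 h=71 v=9
  t=3 PE[0][1]: acc=0 h=0 v=0
  t=3 PE[1][0]: acc=0 h=0 v=0
  t=3 PE[1][1]: acc=53 h=53 v=3

PE[1][1].acc = 53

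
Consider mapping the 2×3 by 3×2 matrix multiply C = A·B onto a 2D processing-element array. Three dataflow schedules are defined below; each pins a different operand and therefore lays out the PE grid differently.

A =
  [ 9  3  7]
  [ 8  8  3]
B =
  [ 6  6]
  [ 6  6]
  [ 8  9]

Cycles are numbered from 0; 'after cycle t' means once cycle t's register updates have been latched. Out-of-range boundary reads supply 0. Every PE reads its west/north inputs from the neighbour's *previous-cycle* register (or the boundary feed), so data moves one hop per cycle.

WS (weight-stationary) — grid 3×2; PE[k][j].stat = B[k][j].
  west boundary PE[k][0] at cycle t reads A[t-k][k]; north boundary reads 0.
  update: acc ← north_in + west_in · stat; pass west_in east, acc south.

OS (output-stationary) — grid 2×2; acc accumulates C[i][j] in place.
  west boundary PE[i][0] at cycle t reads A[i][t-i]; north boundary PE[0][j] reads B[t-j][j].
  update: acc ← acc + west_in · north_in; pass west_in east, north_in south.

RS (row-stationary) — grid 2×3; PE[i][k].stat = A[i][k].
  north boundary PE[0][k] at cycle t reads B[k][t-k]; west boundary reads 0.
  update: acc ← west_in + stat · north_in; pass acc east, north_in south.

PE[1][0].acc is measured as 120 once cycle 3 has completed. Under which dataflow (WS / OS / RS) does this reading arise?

WS (3×2 grid), PE[1][0]:
  c0 r1c0: 0 / 0 / 0
  c1 r1c0: 72 / 3 / 72
  c2 r1c0: 96 / 8 / 96
  c3 r1c0: 0 / 0 / 0
OS (2×2 grid), PE[1][0]:
  c0 r1c0: 0 / 0 / 0
  c1 r1c0: 48 / 8 / 6
  c2 r1c0: 96 / 8 / 6
  c3 r1c0: 120 / 3 / 8
RS (2×3 grid), PE[1][0]:
  c0 r1c0: 0 / 0 / 0
  c1 r1c0: 48 / 48 / 6
  c2 r1c0: 48 / 48 / 6
  c3 r1c0: 0 / 0 / 0

dataflow = OS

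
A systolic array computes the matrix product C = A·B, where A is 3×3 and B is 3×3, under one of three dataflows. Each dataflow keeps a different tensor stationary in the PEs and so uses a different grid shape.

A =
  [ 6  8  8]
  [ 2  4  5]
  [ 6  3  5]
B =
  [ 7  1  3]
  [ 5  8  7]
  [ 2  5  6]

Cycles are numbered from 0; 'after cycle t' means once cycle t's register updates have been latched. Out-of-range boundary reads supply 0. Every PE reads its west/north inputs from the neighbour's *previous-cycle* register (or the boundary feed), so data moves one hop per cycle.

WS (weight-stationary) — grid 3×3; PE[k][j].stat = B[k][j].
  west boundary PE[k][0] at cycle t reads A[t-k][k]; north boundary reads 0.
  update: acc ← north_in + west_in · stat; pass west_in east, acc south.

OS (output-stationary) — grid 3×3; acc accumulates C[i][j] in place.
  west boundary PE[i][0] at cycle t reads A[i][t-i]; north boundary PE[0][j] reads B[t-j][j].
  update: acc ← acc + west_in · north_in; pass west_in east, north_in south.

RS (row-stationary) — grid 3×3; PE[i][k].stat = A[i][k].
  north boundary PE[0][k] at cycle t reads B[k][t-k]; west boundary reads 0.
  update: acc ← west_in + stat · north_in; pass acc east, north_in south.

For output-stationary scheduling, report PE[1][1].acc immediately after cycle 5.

PE[1][1].acc = 59

Tracing OS — 3×3 array, target PE[1][1]:
  cycle 0: PE[0][1] → acc 0, east 0, south 0
  cycle 0: PE[1][0] → acc 0, east 0, south 0
  cycle 0: PE[1][1] → acc 0, east 0, south 0
  cycle 1: PE[0][1] → acc 6, east 6, south 1
  cycle 1: PE[1][0] → acc 14, east 2, south 7
  cycle 1: PE[1][1] → acc 0, east 0, south 0
  cycle 2: PE[0][1] → acc 70, east 8, south 8
  cycle 2: PE[1][0] → acc 34, east 4, south 5
  cycle 2: PE[1][1] → acc 2, east 2, south 1
  cycle 3: PE[0][1] → acc 110, east 8, south 5
  cycle 3: PE[1][0] → acc 44, east 5, south 2
  cycle 3: PE[1][1] → acc 34, east 4, south 8
  cycle 4: PE[0][1] → acc 110, east 0, south 0
  cycle 4: PE[1][0] → acc 44, east 0, south 0
  cycle 4: PE[1][1] → acc 59, east 5, south 5
  cycle 5: PE[0][1] → acc 110, east 0, south 0
  cycle 5: PE[1][0] → acc 44, east 0, south 0
  cycle 5: PE[1][1] → acc 59, east 0, south 0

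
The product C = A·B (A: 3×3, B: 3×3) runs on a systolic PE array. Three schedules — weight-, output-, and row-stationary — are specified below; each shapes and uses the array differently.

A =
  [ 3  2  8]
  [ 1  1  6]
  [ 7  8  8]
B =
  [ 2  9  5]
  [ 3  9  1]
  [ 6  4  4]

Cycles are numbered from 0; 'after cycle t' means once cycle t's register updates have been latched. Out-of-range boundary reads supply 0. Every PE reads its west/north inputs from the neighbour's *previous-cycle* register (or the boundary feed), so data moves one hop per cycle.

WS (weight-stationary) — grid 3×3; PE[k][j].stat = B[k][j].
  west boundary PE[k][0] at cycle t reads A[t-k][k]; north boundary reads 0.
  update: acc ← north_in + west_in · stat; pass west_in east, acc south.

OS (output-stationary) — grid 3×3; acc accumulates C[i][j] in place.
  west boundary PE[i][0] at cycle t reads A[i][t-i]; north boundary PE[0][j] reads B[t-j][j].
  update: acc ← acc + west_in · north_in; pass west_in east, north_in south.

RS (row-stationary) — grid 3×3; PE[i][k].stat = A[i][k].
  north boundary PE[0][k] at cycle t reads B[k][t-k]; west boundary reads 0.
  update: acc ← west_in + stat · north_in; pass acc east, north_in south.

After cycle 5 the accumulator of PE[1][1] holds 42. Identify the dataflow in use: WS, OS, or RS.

— WS: 3×3; PE[1][1] trace:
  t=0 PE[1][1]: acc=0 h=0 v=0
  t=1 PE[1][1]: acc=0 h=0 v=0
  t=2 PE[1][1]: acc=45 h=2 v=45
  t=3 PE[1][1]: acc=18 h=1 v=18
  t=4 PE[1][1]: acc=135 h=8 v=135
  t=5 PE[1][1]: acc=0 h=0 v=0
— OS: 3×3; PE[1][1] trace:
  t=0 PE[1][1]: acc=0 h=0 v=0
  t=1 PE[1][1]: acc=0 h=0 v=0
  t=2 PE[1][1]: acc=9 h=1 v=9
  t=3 PE[1][1]: acc=18 h=1 v=9
  t=4 PE[1][1]: acc=42 h=6 v=4
  t=5 PE[1][1]: acc=42 h=0 v=0
— RS: 3×3; PE[1][1] trace:
  t=0 PE[1][1]: acc=0 h=0 v=0
  t=1 PE[1][1]: acc=0 h=0 v=0
  t=2 PE[1][1]: acc=5 h=5 v=3
  t=3 PE[1][1]: acc=18 h=18 v=9
  t=4 PE[1][1]: acc=6 h=6 v=1
  t=5 PE[1][1]: acc=0 h=0 v=0

dataflow = OS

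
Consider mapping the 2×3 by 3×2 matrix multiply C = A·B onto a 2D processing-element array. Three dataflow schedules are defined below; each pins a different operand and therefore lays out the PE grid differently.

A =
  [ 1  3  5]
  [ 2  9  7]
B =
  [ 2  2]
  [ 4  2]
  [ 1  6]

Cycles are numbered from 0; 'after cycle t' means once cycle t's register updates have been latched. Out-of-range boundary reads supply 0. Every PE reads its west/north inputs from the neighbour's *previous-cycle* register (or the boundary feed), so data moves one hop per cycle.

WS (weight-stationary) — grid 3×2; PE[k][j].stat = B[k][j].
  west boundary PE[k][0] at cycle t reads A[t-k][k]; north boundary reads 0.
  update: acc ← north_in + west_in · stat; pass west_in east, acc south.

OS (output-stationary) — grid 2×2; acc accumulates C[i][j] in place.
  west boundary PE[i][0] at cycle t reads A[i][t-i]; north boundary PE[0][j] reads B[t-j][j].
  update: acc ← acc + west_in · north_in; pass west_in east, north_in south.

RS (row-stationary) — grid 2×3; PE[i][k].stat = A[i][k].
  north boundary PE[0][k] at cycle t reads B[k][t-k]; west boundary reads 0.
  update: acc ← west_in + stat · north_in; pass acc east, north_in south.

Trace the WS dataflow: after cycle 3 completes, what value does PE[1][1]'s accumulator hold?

WS 3×2: PE[1][1] cycle-by-cycle (with neighbour feeds):
  after 0 — PE[0][1] acc=0, pass-E 0, pass-S 0
  after 0 — PE[1][0] acc=0, pass-E 0, pass-S 0
  after 0 — PE[1][1] acc=0, pass-E 0, pass-S 0
  after 1 — PE[0][1] acc=2, pass-E 1, pass-S 2
  after 1 — PE[1][0] acc=14, pass-E 3, pass-S 14
  after 1 — PE[1][1] acc=0, pass-E 0, pass-S 0
  after 2 — PE[0][1] acc=4, pass-E 2, pass-S 4
  after 2 — PE[1][0] acc=40, pass-E 9, pass-S 40
  after 2 — PE[1][1] acc=8, pass-E 3, pass-S 8
  after 3 — PE[0][1] acc=0, pass-E 0, pass-S 0
  after 3 — PE[1][0] acc=0, pass-E 0, pass-S 0
  after 3 — PE[1][1] acc=22, pass-E 9, pass-S 22

PE[1][1].acc = 22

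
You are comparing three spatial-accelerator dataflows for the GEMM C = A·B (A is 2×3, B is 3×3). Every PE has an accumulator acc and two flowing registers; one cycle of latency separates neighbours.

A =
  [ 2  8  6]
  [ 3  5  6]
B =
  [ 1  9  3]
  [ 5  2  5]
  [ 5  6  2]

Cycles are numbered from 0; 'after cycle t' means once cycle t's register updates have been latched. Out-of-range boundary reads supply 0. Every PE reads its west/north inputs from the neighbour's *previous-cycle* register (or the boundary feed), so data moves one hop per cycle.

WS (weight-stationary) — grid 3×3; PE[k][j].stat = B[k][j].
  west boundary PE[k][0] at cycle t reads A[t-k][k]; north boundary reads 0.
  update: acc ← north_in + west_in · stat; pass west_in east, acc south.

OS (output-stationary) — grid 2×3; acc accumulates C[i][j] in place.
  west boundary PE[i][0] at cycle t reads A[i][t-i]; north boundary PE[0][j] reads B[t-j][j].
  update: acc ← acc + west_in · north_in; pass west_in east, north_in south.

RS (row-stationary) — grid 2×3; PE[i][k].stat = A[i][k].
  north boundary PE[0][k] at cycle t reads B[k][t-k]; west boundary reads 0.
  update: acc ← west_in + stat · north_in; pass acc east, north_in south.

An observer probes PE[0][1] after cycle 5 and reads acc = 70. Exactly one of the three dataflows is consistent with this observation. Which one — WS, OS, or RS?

WS (3×3 grid), PE[0][1]:
  [0] (0,1) acc=0 (h:0 v:0)
  [1] (0,1) acc=18 (h:2 v:18)
  [2] (0,1) acc=27 (h:3 v:27)
  [3] (0,1) acc=0 (h:0 v:0)
  [4] (0,1) acc=0 (h:0 v:0)
  [5] (0,1) acc=0 (h:0 v:0)
OS (2×3 grid), PE[0][1]:
  [0] (0,1) acc=0 (h:0 v:0)
  [1] (0,1) acc=18 (h:2 v:9)
  [2] (0,1) acc=34 (h:8 v:2)
  [3] (0,1) acc=70 (h:6 v:6)
  [4] (0,1) acc=70 (h:0 v:0)
  [5] (0,1) acc=70 (h:0 v:0)
RS (2×3 grid), PE[0][1]:
  [0] (0,1) acc=0 (h:0 v:0)
  [1] (0,1) acc=42 (h:42 v:5)
  [2] (0,1) acc=34 (h:34 v:2)
  [3] (0,1) acc=46 (h:46 v:5)
  [4] (0,1) acc=0 (h:0 v:0)
  [5] (0,1) acc=0 (h:0 v:0)

dataflow = OS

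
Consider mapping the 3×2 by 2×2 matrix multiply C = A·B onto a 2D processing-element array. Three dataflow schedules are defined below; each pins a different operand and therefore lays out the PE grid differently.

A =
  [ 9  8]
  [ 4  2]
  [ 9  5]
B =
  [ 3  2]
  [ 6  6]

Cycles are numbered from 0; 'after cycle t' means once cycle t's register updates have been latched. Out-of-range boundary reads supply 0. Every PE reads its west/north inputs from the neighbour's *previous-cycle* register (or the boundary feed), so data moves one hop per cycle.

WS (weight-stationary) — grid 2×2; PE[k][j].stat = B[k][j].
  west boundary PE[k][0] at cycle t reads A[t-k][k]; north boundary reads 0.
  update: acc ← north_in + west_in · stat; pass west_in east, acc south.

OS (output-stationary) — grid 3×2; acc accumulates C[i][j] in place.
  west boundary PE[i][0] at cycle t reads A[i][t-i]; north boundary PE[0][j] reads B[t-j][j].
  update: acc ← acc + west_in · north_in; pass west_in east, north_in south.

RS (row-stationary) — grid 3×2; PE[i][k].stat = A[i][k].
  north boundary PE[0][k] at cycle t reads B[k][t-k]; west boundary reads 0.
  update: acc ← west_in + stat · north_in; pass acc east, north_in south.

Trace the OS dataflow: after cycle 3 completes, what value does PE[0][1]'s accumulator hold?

PE[0][1].acc = 66

OS on a 3×2 grid — tracing PE[0][1] and its feeders:
  @0  [0,0]  acc 27  |  →9  ↓3
  @0  [0,1]  acc 0  |  →0  ↓0
  @1  [0,0]  acc 75  |  →8  ↓6
  @1  [0,1]  acc 18  |  →9  ↓2
  @2  [0,0]  acc 75  |  →0  ↓0
  @2  [0,1]  acc 66  |  →8  ↓6
  @3  [0,0]  acc 75  |  →0  ↓0
  @3  [0,1]  acc 66  |  →0  ↓0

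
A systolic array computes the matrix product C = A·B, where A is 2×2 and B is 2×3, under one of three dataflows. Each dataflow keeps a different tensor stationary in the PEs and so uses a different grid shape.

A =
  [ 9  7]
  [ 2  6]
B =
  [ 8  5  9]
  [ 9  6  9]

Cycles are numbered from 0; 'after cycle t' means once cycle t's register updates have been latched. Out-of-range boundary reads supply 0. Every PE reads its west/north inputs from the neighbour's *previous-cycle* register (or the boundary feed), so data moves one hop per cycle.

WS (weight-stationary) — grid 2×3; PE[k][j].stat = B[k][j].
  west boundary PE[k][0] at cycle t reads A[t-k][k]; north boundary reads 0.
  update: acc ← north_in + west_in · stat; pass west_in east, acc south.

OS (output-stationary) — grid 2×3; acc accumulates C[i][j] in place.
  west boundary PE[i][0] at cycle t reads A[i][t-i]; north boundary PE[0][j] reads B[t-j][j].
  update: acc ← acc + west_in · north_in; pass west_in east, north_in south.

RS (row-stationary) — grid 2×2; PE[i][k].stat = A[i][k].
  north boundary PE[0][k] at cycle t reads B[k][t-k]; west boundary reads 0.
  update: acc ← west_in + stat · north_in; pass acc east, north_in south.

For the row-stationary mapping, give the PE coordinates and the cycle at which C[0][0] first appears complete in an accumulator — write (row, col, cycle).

(row, col, cycle) = (0, 1, 1)

RS — PE[0][1] is where C[0][0] collects:
  @0  [0,1]  acc 0  |  →0  ↓0
  @1  [0,1]  acc 135  |  →135  ↓9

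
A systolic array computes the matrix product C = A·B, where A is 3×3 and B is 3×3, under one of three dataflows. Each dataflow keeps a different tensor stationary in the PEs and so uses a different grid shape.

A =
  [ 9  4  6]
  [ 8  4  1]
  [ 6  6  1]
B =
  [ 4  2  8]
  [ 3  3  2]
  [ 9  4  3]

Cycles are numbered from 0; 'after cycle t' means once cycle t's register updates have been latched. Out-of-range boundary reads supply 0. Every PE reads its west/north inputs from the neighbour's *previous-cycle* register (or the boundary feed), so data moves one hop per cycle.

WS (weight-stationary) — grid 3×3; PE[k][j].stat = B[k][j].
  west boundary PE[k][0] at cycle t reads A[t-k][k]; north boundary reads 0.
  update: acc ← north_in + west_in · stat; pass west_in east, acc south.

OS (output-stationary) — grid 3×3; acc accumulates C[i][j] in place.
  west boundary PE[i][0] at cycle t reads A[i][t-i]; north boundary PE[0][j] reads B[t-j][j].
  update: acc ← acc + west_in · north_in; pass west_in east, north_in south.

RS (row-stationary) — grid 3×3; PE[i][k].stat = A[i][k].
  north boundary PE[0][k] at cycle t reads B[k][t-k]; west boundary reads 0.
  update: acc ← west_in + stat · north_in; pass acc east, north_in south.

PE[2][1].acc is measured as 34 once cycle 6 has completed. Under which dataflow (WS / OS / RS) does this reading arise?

— WS: 3×3; PE[2][1] trace:
  0: (2,1).acc=0  regs=<0,0>
  1: (2,1).acc=0  regs=<0,0>
  2: (2,1).acc=0  regs=<0,0>
  3: (2,1).acc=54  regs=<6,54>
  4: (2,1).acc=32  regs=<1,32>
  5: (2,1).acc=34  regs=<1,34>
  6: (2,1).acc=0  regs=<0,0>
— OS: 3×3; PE[2][1] trace:
  0: (2,1).acc=0  regs=<0,0>
  1: (2,1).acc=0  regs=<0,0>
  2: (2,1).acc=0  regs=<0,0>
  3: (2,1).acc=12  regs=<6,2>
  4: (2,1).acc=30  regs=<6,3>
  5: (2,1).acc=34  regs=<1,4>
  6: (2,1).acc=34  regs=<0,0>
— RS: 3×3; PE[2][1] trace:
  0: (2,1).acc=0  regs=<0,0>
  1: (2,1).acc=0  regs=<0,0>
  2: (2,1).acc=0  regs=<0,0>
  3: (2,1).acc=42  regs=<42,3>
  4: (2,1).acc=30  regs=<30,3>
  5: (2,1).acc=60  regs=<60,2>
  6: (2,1).acc=0  regs=<0,0>

dataflow = OS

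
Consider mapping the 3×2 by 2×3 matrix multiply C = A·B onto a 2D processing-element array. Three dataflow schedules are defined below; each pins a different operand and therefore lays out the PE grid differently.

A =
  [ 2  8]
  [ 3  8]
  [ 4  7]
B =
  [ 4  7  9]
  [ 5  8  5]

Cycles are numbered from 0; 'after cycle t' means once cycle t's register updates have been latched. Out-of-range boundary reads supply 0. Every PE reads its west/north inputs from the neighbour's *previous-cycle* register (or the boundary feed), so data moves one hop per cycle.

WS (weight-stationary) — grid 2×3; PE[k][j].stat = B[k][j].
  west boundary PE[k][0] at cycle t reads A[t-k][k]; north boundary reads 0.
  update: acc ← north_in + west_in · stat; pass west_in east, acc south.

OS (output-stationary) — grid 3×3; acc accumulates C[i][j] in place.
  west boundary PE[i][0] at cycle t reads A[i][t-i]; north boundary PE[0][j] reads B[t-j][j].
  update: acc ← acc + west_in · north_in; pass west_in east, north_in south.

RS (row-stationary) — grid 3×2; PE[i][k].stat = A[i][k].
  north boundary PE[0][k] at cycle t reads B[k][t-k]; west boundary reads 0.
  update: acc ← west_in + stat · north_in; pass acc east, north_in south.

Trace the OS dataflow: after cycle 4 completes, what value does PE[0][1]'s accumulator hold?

OS on a 3×3 grid — tracing PE[0][1] and its feeders:
  cycle 0: PE[0][0] → acc 8, east 2, south 4
  cycle 0: PE[0][1] → acc 0, east 0, south 0
  cycle 1: PE[0][0] → acc 48, east 8, south 5
  cycle 1: PE[0][1] → acc 14, east 2, south 7
  cycle 2: PE[0][0] → acc 48, east 0, south 0
  cycle 2: PE[0][1] → acc 78, east 8, south 8
  cycle 3: PE[0][0] → acc 48, east 0, south 0
  cycle 3: PE[0][1] → acc 78, east 0, south 0
  cycle 4: PE[0][0] → acc 48, east 0, south 0
  cycle 4: PE[0][1] → acc 78, east 0, south 0

PE[0][1].acc = 78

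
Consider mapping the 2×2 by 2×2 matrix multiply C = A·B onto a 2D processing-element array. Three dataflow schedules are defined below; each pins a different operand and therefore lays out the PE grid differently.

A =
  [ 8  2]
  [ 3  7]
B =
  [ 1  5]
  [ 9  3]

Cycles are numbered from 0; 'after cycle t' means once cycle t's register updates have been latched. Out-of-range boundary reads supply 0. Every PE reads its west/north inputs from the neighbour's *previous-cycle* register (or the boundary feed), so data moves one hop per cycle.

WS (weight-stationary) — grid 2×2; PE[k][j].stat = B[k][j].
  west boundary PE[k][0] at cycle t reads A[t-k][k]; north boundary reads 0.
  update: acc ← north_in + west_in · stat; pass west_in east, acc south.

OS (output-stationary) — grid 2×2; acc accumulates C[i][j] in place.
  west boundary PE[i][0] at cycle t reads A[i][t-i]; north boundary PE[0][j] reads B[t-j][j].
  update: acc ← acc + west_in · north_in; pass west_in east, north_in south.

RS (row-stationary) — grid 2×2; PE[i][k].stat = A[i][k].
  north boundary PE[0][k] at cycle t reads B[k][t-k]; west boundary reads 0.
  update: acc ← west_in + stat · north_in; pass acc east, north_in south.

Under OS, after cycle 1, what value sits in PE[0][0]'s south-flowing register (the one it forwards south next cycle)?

OS on a 2×2 grid — tracing PE[0][0] and its feeders:
  0: (0,0).acc=8  regs=<8,1>
  1: (0,0).acc=26  regs=<2,9>

register = 9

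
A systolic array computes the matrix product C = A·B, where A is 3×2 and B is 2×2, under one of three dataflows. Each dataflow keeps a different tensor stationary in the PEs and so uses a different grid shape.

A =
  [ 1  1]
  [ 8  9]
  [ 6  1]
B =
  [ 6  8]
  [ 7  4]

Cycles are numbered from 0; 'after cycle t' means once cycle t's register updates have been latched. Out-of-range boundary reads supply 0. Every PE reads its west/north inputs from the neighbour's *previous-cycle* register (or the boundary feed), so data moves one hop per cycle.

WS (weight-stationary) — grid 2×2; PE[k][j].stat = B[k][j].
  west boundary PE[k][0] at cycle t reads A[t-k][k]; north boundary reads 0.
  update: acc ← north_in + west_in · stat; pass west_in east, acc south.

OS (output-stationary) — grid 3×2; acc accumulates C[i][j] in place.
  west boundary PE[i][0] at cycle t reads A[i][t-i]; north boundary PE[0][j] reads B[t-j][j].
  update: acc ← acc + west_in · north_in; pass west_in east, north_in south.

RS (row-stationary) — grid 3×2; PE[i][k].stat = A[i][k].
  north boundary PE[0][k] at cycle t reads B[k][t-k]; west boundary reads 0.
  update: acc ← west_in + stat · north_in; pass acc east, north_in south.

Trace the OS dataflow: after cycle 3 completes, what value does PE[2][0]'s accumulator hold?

PE[2][0].acc = 43

Tracing OS — 3×2 array, target PE[2][0]:
  cycle 0: PE[1][0] → acc 0, east 0, south 0
  cycle 0: PE[2][0] → acc 0, east 0, south 0
  cycle 1: PE[1][0] → acc 48, east 8, south 6
  cycle 1: PE[2][0] → acc 0, east 0, south 0
  cycle 2: PE[1][0] → acc 111, east 9, south 7
  cycle 2: PE[2][0] → acc 36, east 6, south 6
  cycle 3: PE[1][0] → acc 111, east 0, south 0
  cycle 3: PE[2][0] → acc 43, east 1, south 7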